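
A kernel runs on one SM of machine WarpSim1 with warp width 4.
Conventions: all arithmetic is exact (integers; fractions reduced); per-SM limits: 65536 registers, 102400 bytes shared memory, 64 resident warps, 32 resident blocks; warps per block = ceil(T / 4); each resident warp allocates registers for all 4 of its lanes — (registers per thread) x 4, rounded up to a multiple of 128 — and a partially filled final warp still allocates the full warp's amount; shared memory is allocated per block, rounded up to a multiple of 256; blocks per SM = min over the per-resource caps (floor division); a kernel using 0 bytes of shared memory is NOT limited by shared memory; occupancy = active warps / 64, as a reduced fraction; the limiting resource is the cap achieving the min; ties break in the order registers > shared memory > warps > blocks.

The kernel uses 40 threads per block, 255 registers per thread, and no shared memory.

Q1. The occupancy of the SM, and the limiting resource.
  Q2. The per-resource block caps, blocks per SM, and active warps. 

Answer: occupancy 15/16, limited by registers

registers: 6 blocks
shared memory: no limit (kernel uses none)
warps: 6 blocks
blocks: 32 blocks

Answer: 6 blocks, 60 active warps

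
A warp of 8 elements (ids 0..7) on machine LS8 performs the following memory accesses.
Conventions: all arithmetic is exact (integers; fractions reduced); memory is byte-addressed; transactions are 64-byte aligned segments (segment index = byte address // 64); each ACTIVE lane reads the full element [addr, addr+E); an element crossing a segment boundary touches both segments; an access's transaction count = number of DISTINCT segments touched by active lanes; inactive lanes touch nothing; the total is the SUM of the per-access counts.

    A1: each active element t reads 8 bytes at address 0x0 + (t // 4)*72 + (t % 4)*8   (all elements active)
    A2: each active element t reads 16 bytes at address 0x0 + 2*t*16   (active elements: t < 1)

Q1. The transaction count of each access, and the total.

A1: 2 transactions
A2: 1 transaction

Answer: 2,1; total 3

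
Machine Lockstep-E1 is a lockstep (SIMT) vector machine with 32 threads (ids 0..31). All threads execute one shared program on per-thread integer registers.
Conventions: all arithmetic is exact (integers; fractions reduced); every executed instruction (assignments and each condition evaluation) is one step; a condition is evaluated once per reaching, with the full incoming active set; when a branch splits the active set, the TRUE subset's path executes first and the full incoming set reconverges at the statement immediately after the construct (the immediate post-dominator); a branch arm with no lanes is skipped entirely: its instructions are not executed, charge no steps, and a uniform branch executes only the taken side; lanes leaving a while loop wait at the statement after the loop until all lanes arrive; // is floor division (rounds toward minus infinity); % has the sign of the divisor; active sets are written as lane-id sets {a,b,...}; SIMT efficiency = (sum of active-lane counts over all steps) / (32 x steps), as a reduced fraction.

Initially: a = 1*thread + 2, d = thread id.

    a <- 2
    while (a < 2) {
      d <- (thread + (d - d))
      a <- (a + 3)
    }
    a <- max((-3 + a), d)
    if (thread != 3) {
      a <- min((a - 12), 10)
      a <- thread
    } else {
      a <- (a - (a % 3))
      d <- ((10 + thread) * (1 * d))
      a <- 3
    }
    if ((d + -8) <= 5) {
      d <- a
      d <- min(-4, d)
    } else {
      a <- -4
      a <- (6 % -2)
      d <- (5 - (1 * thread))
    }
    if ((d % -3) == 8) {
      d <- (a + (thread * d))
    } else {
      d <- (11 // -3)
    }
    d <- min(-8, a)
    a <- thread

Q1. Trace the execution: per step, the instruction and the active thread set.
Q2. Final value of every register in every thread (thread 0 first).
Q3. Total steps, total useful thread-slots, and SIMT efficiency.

step 0: a <- 2                       {0,1,2,3,4,5,6,7,8,9,10,11,12,13,14,15,16,17,18,19,20,21,22,23,24,25,26,27,28,29,30,31}
step 1: eval (a < 2)                 {0,1,2,3,4,5,6,7,8,9,10,11,12,13,14,15,16,17,18,19,20,21,22,23,24,25,26,27,28,29,30,31}
step 2: a <- max((-3 + a), d)        {0,1,2,3,4,5,6,7,8,9,10,11,12,13,14,15,16,17,18,19,20,21,22,23,24,25,26,27,28,29,30,31}
step 3: eval (thread != 3)           {0,1,2,3,4,5,6,7,8,9,10,11,12,13,14,15,16,17,18,19,20,21,22,23,24,25,26,27,28,29,30,31}
step 4: a <- min((a - 12), 10)       {0,1,2,4,5,6,7,8,9,10,11,12,13,14,15,16,17,18,19,20,21,22,23,24,25,26,27,28,29,30,31}
step 5: a <- thread                  {0,1,2,4,5,6,7,8,9,10,11,12,13,14,15,16,17,18,19,20,21,22,23,24,25,26,27,28,29,30,31}
step 6: a <- (a - (a % 3))           {3}
step 7: d <- ((10 + thread) * (1 * d)) {3}
step 8: a <- 3                       {3}
step 9: eval ((d + -8) <= 5)         {0,1,2,3,4,5,6,7,8,9,10,11,12,13,14,15,16,17,18,19,20,21,22,23,24,25,26,27,28,29,30,31}
step 10: d <- a                       {0,1,2,4,5,6,7,8,9,10,11,12,13}
step 11: d <- min(-4, d)              {0,1,2,4,5,6,7,8,9,10,11,12,13}
step 12: a <- -4                      {3,14,15,16,17,18,19,20,21,22,23,24,25,26,27,28,29,30,31}
step 13: a <- (6 % -2)                {3,14,15,16,17,18,19,20,21,22,23,24,25,26,27,28,29,30,31}
step 14: d <- (5 - (1 * thread))      {3,14,15,16,17,18,19,20,21,22,23,24,25,26,27,28,29,30,31}
step 15: eval ((d % -3) == 8)         {0,1,2,3,4,5,6,7,8,9,10,11,12,13,14,15,16,17,18,19,20,21,22,23,24,25,26,27,28,29,30,31}
step 16: d <- (11 // -3)              {0,1,2,3,4,5,6,7,8,9,10,11,12,13,14,15,16,17,18,19,20,21,22,23,24,25,26,27,28,29,30,31}
step 17: d <- min(-8, a)              {0,1,2,3,4,5,6,7,8,9,10,11,12,13,14,15,16,17,18,19,20,21,22,23,24,25,26,27,28,29,30,31}
step 18: a <- thread                  {0,1,2,3,4,5,6,7,8,9,10,11,12,13,14,15,16,17,18,19,20,21,22,23,24,25,26,27,28,29,30,31}

Answer: 19 steps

a: 0,1,2,3,4,5,6,7,8,9,10,11,12,13,14,15,16,17,18,19,20,21,22,23,24,25,26,27,28,29,30,31
d: -8,-8,-8,-8,-8,-8,-8,-8,-8,-8,-8,-8,-8,-8,-8,-8,-8,-8,-8,-8,-8,-8,-8,-8,-8,-8,-8,-8,-8,-8,-8,-8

steps = 19; useful = 436; efficiency = 436/608 = 109/152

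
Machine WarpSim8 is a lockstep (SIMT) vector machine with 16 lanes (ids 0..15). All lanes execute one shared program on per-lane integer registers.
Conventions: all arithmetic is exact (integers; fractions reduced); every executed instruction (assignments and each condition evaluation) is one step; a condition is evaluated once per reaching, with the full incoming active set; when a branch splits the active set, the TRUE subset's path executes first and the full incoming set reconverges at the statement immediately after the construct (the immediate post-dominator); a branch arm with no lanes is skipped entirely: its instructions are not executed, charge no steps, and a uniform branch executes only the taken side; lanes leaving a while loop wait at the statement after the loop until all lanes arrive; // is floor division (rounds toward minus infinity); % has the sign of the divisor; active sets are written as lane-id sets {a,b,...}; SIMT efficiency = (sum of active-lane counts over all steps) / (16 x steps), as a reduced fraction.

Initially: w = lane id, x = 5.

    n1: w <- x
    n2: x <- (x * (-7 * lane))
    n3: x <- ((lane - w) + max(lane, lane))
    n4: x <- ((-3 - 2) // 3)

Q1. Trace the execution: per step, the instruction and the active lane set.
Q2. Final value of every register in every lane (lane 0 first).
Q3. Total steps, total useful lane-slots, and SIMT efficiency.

step 0: w <- x                       {0,1,2,3,4,5,6,7,8,9,10,11,12,13,14,15}
step 1: x <- (x * (-7 * lane))       {0,1,2,3,4,5,6,7,8,9,10,11,12,13,14,15}
step 2: x <- ((lane - w) + max(lane, lane)) {0,1,2,3,4,5,6,7,8,9,10,11,12,13,14,15}
step 3: x <- ((-3 - 2) // 3)         {0,1,2,3,4,5,6,7,8,9,10,11,12,13,14,15}

Answer: 4 steps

w: 5,5,5,5,5,5,5,5,5,5,5,5,5,5,5,5
x: -2,-2,-2,-2,-2,-2,-2,-2,-2,-2,-2,-2,-2,-2,-2,-2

steps = 4; useful = 64; efficiency = 64/64 = 1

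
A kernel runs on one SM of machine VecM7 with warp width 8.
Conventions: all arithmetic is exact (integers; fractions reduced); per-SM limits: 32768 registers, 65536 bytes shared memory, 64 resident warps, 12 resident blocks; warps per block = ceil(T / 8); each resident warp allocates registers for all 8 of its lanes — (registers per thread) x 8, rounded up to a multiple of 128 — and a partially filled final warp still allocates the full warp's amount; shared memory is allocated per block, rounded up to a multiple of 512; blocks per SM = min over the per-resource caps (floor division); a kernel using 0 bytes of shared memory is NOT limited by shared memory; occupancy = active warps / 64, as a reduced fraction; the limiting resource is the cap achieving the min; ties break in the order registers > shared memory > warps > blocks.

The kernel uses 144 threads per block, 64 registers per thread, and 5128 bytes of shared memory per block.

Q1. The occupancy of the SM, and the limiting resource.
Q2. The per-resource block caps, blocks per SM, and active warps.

Answer: occupancy 27/32, limited by registers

registers: 3 blocks
shared memory: 11 blocks
warps: 3 blocks
blocks: 12 blocks

Answer: 3 blocks, 54 active warps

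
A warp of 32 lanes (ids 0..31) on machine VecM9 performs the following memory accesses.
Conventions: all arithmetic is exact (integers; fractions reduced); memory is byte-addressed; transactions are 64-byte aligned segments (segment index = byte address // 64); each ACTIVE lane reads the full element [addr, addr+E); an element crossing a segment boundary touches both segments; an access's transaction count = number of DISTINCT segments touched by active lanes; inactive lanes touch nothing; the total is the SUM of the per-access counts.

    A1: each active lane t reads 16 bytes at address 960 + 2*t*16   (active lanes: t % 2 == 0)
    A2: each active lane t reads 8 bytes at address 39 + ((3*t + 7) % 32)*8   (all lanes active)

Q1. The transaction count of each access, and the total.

A1: 16 transactions
A2: 5 transactions

Answer: 16,5; total 21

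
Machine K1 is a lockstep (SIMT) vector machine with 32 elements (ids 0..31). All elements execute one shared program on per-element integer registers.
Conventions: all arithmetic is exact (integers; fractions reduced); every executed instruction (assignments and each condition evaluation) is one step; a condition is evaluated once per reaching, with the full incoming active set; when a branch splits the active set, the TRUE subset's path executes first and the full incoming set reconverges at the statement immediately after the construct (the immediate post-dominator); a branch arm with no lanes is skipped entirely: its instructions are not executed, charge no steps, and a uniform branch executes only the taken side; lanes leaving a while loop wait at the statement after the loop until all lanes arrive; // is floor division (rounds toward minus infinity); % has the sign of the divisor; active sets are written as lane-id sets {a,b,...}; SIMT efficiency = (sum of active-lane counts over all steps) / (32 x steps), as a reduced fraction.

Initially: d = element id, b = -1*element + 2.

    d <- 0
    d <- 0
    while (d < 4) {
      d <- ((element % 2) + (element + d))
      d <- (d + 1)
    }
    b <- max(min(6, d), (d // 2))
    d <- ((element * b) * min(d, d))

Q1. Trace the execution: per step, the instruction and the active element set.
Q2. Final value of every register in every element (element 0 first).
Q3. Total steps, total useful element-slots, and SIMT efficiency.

step 0: d <- 0                       {0,1,2,3,4,5,6,7,8,9,10,11,12,13,14,15,16,17,18,19,20,21,22,23,24,25,26,27,28,29,30,31}
step 1: d <- 0                       {0,1,2,3,4,5,6,7,8,9,10,11,12,13,14,15,16,17,18,19,20,21,22,23,24,25,26,27,28,29,30,31}
step 2: eval (d < 4)                 {0,1,2,3,4,5,6,7,8,9,10,11,12,13,14,15,16,17,18,19,20,21,22,23,24,25,26,27,28,29,30,31}
step 3: d <- ((element % 2) + (element + d)) {0,1,2,3,4,5,6,7,8,9,10,11,12,13,14,15,16,17,18,19,20,21,22,23,24,25,26,27,28,29,30,31}
step 4: d <- (d + 1)                 {0,1,2,3,4,5,6,7,8,9,10,11,12,13,14,15,16,17,18,19,20,21,22,23,24,25,26,27,28,29,30,31}
step 5: eval (d < 4)                 {0,1,2,3,4,5,6,7,8,9,10,11,12,13,14,15,16,17,18,19,20,21,22,23,24,25,26,27,28,29,30,31}
step 6: d <- ((element % 2) + (element + d)) {0,1,2}
step 7: d <- (d + 1)                 {0,1,2}
step 8: eval (d < 4)                 {0,1,2}
step 9: d <- ((element % 2) + (element + d)) {0}
step 10: d <- (d + 1)                 {0}
step 11: eval (d < 4)                 {0}
step 12: d <- ((element % 2) + (element + d)) {0}
step 13: d <- (d + 1)                 {0}
step 14: eval (d < 4)                 {0}
step 15: b <- max(min(6, d), (d // 2)) {0,1,2,3,4,5,6,7,8,9,10,11,12,13,14,15,16,17,18,19,20,21,22,23,24,25,26,27,28,29,30,31}
step 16: d <- ((element * b) * min(d, d)) {0,1,2,3,4,5,6,7,8,9,10,11,12,13,14,15,16,17,18,19,20,21,22,23,24,25,26,27,28,29,30,31}

Answer: 17 steps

d: 0,36,72,75,100,210,252,378,432,594,660,858,936,1365,1470,2040,2176,2907,3078,3990,4200,5313,5566,6900,7200,8775,9126,10962,11368,13485,13950,16368
b: 4,6,6,5,5,6,6,6,6,6,6,6,6,7,7,8,8,9,9,10,10,11,11,12,12,13,13,14,14,15,15,16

steps = 17; useful = 271; efficiency = 271/544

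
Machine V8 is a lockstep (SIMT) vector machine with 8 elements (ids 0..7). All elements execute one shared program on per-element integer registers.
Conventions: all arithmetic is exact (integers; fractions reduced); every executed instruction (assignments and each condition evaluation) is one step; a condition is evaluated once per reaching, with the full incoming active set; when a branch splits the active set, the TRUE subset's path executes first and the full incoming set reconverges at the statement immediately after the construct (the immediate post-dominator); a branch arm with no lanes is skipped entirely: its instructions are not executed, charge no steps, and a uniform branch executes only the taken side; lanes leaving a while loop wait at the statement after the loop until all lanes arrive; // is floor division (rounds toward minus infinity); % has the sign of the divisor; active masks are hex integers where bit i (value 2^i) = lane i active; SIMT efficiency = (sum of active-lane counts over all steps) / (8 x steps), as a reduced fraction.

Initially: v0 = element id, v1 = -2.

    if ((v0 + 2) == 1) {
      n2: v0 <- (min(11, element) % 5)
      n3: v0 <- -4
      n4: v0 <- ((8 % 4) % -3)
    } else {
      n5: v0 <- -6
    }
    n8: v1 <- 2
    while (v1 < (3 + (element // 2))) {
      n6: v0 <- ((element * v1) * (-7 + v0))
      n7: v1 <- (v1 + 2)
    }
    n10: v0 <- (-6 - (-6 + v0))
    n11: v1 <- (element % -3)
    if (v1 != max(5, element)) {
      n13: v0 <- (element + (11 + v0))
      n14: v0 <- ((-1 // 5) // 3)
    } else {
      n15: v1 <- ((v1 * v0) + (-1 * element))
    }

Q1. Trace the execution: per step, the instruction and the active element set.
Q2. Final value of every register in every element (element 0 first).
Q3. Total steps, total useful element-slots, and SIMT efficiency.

step 0: eval ((v0 + 2) == 1)         0xff
step 1: v0 <- -6                     0xff
step 2: v1 <- 2                      0xff
step 3: eval (v1 < (3 + (element // 2))) 0xff
step 4: v0 <- ((element * v1) * (-7 + v0)) 0xff
step 5: v1 <- (v1 + 2)               0xff
step 6: eval (v1 < (3 + (element // 2))) 0xff
step 7: v0 <- ((element * v1) * (-7 + v0)) 0xf0
step 8: v1 <- (v1 + 2)               0xf0
step 9: eval (v1 < (3 + (element // 2))) 0xf0
step 10: v0 <- (-6 - (-6 + v0))       0xff
step 11: v1 <- (element % -3)         0xff
step 12: eval (v1 != max(5, element)) 0xff
step 13: v0 <- (element + (11 + v0))  0xff
step 14: v0 <- ((-1 // 5) // 3)       0xff

Answer: 15 steps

v0: -1,-1,-1,-1,-1,-1,-1,-1
v1: 0,-2,-1,0,-2,-1,0,-2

steps = 15; useful = 108; efficiency = 108/120 = 9/10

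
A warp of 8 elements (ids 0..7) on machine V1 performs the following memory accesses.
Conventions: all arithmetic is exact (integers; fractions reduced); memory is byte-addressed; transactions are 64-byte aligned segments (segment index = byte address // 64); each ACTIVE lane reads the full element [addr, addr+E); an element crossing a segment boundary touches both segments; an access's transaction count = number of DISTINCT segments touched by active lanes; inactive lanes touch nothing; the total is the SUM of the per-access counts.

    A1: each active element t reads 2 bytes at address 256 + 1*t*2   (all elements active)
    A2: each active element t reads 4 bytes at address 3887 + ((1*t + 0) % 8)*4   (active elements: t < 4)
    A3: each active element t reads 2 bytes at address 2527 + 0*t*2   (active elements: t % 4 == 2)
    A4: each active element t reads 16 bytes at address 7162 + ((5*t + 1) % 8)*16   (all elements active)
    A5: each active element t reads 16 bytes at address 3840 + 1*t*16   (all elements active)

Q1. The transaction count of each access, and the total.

A1: 1 transaction
A2: 1 transaction
A3: 1 transaction
A4: 3 transactions
A5: 2 transactions

Answer: 1,1,1,3,2; total 8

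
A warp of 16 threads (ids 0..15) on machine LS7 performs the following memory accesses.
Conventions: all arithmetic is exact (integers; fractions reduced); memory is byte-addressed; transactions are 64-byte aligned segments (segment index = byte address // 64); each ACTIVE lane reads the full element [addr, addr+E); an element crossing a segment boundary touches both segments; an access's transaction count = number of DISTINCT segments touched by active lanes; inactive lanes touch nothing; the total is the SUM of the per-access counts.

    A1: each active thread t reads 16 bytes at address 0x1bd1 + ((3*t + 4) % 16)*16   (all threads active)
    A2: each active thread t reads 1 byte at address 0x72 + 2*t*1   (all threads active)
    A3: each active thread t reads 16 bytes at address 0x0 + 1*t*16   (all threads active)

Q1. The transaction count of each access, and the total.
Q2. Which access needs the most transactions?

A1: 5 transactions
A2: 2 transactions
A3: 4 transactions

Answer: 5,2,4; total 11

Answer: A1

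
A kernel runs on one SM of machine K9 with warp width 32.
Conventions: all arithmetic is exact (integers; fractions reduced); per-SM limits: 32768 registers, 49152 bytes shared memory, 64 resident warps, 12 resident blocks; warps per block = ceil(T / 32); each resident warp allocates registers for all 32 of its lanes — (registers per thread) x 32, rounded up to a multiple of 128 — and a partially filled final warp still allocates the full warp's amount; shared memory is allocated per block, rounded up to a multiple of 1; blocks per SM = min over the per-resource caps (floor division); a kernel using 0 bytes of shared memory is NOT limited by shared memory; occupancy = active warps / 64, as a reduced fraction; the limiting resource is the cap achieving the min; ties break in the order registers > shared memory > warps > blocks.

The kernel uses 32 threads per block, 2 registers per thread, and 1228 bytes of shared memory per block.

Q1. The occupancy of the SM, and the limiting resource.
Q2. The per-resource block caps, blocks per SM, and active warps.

Answer: occupancy 3/16, limited by blocks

registers: 256 blocks
shared memory: 40 blocks
warps: 64 blocks
blocks: 12 blocks

Answer: 12 blocks, 12 active warps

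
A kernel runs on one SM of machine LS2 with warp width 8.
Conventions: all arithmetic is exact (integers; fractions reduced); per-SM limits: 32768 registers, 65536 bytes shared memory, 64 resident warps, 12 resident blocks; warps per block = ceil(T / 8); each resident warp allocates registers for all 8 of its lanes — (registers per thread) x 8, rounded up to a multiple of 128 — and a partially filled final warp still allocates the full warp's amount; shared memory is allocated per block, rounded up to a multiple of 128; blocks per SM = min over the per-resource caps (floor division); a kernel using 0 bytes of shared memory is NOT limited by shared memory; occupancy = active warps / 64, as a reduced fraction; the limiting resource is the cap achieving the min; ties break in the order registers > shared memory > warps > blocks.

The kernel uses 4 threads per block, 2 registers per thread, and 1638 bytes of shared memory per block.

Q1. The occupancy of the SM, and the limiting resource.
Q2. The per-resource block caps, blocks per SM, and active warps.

Answer: occupancy 3/16, limited by blocks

registers: 256 blocks
shared memory: 39 blocks
warps: 64 blocks
blocks: 12 blocks

Answer: 12 blocks, 12 active warps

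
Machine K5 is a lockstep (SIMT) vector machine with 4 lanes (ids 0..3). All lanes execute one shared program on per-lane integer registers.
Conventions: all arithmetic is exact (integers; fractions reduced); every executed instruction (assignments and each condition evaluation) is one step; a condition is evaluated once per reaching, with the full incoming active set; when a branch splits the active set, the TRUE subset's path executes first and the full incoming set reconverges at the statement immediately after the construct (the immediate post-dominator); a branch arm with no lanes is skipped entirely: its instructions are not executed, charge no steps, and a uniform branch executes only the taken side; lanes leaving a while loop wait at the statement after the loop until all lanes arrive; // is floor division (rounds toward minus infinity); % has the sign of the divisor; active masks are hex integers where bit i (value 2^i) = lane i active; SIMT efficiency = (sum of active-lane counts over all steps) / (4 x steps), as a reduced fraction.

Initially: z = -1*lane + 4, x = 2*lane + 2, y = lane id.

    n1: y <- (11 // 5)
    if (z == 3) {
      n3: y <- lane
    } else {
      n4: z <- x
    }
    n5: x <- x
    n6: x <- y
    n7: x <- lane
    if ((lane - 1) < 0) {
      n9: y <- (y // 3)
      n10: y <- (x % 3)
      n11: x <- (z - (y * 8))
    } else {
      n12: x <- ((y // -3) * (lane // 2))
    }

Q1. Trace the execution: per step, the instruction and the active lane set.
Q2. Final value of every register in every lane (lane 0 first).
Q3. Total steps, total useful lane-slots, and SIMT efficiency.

step 0: y <- (11 // 5)               0xf
step 1: eval (z == 3)                0xf
step 2: y <- lane                    0x2
step 3: z <- x                       0xd
step 4: x <- x                       0xf
step 5: x <- y                       0xf
step 6: x <- lane                    0xf
step 7: eval ((lane - 1) < 0)        0xf
step 8: y <- (y // 3)                0x1
step 9: y <- (x % 3)                 0x1
step 10: x <- (z - (y * 8))           0x1
step 11: x <- ((y // -3) * (lane // 2)) 0xe

Answer: 12 steps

z: 2,3,6,8
x: 2,0,-1,-1
y: 0,1,2,2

steps = 12; useful = 34; efficiency = 34/48 = 17/24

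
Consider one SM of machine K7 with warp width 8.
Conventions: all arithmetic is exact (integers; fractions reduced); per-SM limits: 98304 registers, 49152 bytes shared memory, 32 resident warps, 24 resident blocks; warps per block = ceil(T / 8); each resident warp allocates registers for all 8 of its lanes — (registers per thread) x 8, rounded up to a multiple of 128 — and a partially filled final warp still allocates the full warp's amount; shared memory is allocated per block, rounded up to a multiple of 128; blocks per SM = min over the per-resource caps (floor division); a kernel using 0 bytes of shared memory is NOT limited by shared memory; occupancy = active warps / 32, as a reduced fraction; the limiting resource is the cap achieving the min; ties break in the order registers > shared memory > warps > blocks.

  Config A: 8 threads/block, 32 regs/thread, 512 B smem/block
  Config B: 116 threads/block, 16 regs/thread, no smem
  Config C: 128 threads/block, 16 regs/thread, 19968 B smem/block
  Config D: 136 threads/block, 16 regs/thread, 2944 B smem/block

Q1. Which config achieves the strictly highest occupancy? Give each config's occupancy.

occupancies: A 3/4, B 15/16, C 1, D 17/32

Answer: C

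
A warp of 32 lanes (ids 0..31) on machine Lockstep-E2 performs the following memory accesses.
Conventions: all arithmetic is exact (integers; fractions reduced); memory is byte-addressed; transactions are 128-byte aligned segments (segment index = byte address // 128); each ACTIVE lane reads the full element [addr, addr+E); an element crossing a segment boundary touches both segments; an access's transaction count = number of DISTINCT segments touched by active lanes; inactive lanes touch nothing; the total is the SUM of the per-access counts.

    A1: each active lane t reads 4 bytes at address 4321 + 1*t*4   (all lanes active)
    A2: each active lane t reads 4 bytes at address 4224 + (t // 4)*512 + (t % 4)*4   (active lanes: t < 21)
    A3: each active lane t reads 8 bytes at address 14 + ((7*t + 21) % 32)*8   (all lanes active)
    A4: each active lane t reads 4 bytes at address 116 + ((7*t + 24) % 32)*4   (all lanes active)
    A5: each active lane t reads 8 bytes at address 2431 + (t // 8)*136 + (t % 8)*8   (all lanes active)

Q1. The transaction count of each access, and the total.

A1: 2 transactions
A2: 6 transactions
A3: 3 transactions
A4: 2 transactions
A5: 5 transactions

Answer: 2,6,3,2,5; total 18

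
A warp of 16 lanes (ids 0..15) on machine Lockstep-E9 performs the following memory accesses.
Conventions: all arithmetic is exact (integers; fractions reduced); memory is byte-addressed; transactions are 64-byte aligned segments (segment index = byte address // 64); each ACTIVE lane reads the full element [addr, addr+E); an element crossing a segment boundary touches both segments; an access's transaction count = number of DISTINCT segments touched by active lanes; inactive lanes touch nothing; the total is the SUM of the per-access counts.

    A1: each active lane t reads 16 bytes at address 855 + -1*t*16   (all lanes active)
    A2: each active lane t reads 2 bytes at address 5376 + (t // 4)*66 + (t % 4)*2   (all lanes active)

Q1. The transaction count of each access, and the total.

A1: 5 transactions
A2: 4 transactions

Answer: 5,4; total 9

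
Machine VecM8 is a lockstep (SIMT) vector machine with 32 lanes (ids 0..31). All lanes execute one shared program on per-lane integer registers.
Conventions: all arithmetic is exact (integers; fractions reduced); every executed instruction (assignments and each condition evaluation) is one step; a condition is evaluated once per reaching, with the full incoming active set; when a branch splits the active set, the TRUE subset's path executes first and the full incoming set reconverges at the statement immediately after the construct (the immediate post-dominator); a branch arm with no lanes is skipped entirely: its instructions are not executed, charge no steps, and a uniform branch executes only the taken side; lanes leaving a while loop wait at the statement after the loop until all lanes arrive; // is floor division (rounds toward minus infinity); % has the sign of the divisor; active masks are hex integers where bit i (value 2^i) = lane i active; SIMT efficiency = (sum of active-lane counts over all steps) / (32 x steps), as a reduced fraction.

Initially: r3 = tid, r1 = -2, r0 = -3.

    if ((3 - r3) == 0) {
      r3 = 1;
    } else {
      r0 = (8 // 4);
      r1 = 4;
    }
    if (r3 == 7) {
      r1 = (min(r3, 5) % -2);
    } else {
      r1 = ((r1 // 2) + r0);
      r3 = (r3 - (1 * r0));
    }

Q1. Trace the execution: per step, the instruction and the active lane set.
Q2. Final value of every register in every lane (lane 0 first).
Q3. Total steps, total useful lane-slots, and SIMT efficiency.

step 0: eval ((3 - r3) == 0)         0xffffffff
step 1: r3 <- 1                      0x00000008
step 2: r0 <- (8 // 4)               0xfffffff7
step 3: r1 <- 4                      0xfffffff7
step 4: eval (r3 == 7)               0xffffffff
step 5: r1 <- (min(r3, 5) % -2)      0x00000080
step 6: r1 <- ((r1 // 2) + r0)       0xffffff7f
step 7: r3 <- (r3 - (1 * r0))        0xffffff7f

Answer: 8 steps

r3: -2,-1,0,4,2,3,4,7,6,7,8,9,10,11,12,13,14,15,16,17,18,19,20,21,22,23,24,25,26,27,28,29
r1: 4,4,4,-4,4,4,4,-1,4,4,4,4,4,4,4,4,4,4,4,4,4,4,4,4,4,4,4,4,4,4,4,4
r0: 2,2,2,-3,2,2,2,2,2,2,2,2,2,2,2,2,2,2,2,2,2,2,2,2,2,2,2,2,2,2,2,2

steps = 8; useful = 190; efficiency = 190/256 = 95/128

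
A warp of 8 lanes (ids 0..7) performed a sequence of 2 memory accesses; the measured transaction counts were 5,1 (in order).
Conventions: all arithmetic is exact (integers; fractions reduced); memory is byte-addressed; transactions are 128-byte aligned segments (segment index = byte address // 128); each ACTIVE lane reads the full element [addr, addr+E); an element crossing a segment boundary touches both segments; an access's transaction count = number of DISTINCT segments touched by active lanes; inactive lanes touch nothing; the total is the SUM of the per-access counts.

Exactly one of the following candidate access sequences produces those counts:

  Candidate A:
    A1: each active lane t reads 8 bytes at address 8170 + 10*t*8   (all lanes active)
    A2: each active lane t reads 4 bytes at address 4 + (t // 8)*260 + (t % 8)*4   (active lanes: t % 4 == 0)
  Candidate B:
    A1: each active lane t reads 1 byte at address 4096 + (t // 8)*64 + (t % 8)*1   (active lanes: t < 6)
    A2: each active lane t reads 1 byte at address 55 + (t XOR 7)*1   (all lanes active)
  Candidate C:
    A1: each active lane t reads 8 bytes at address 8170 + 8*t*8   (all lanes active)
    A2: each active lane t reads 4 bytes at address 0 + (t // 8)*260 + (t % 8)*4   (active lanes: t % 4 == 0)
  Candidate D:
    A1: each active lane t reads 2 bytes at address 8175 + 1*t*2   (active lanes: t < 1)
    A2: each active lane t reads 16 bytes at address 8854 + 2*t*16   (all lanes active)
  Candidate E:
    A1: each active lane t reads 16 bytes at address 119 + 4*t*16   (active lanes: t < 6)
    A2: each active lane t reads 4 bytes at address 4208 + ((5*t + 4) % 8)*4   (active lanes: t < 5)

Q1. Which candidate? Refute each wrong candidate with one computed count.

A: A1 gives 6 transactions, not 5
B: A1 gives 1 transaction, not 5
D: A1 gives 1 transaction, not 5
E: A1 gives 4 transactions, not 5
C: all counts match (5,1)

Answer: C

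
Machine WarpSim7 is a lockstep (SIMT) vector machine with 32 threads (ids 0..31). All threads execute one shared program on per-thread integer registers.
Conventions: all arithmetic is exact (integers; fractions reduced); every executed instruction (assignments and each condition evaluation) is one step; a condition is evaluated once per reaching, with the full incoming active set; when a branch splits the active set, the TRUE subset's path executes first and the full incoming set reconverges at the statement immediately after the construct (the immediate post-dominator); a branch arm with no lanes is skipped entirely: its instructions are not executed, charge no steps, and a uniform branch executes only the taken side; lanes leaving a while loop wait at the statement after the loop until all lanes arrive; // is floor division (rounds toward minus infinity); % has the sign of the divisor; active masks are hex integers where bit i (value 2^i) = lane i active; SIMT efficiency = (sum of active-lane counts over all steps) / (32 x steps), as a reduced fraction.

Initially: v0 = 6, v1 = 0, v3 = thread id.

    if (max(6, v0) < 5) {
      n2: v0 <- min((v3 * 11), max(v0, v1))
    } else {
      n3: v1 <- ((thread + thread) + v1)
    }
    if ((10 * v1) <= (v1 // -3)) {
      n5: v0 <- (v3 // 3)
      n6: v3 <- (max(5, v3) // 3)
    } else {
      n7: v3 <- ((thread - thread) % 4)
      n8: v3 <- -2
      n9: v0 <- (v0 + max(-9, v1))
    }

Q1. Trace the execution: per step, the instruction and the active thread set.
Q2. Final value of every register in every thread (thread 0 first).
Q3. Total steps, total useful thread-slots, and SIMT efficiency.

step 0: eval (max(6, v0) < 5)        0xffffffff
step 1: v1 <- ((thread + thread) + v1) 0xffffffff
step 2: eval ((10 * v1) <= (v1 // -3)) 0xffffffff
step 3: v0 <- (v3 // 3)              0x00000001
step 4: v3 <- (max(5, v3) // 3)      0x00000001
step 5: v3 <- ((thread - thread) % 4) 0xfffffffe
step 6: v3 <- -2                     0xfffffffe
step 7: v0 <- (v0 + max(-9, v1))     0xfffffffe

Answer: 8 steps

v0: 0,8,10,12,14,16,18,20,22,24,26,28,30,32,34,36,38,40,42,44,46,48,50,52,54,56,58,60,62,64,66,68
v1: 0,2,4,6,8,10,12,14,16,18,20,22,24,26,28,30,32,34,36,38,40,42,44,46,48,50,52,54,56,58,60,62
v3: 1,-2,-2,-2,-2,-2,-2,-2,-2,-2,-2,-2,-2,-2,-2,-2,-2,-2,-2,-2,-2,-2,-2,-2,-2,-2,-2,-2,-2,-2,-2,-2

steps = 8; useful = 191; efficiency = 191/256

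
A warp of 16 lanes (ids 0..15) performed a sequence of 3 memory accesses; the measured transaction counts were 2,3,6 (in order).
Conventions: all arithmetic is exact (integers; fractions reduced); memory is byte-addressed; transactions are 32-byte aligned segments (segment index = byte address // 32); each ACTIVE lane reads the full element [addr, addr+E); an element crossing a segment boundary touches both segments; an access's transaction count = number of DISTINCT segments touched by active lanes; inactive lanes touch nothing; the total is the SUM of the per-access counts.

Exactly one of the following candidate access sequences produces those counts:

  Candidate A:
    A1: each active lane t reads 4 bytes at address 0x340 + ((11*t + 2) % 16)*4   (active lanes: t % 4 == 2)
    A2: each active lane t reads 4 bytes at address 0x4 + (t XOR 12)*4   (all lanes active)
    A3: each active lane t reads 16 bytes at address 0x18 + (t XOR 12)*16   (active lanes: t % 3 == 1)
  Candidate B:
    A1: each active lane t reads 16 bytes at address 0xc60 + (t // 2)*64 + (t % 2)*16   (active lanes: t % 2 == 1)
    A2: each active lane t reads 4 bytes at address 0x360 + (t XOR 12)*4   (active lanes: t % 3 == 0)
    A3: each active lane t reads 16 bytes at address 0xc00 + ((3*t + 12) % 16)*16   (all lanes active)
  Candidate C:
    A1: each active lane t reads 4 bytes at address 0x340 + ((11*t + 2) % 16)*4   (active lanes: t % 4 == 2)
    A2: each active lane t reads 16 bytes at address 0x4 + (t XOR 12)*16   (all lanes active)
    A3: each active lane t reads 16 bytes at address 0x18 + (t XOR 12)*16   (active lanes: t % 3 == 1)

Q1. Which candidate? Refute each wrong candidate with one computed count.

B: A1 gives 8 transactions, not 2
C: A2 gives 9 transactions, not 3
A: all counts match (2,3,6)

Answer: A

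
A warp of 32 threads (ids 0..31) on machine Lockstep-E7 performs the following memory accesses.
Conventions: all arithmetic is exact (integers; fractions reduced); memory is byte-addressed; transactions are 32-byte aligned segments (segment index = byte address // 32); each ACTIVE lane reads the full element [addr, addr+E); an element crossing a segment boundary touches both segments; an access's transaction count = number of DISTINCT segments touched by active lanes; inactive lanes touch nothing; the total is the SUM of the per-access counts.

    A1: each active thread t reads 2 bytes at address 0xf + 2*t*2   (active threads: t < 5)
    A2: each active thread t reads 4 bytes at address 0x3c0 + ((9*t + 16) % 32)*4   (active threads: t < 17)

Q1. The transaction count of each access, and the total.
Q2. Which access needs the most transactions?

A1: 2 transactions
A2: 4 transactions

Answer: 2,4; total 6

Answer: A2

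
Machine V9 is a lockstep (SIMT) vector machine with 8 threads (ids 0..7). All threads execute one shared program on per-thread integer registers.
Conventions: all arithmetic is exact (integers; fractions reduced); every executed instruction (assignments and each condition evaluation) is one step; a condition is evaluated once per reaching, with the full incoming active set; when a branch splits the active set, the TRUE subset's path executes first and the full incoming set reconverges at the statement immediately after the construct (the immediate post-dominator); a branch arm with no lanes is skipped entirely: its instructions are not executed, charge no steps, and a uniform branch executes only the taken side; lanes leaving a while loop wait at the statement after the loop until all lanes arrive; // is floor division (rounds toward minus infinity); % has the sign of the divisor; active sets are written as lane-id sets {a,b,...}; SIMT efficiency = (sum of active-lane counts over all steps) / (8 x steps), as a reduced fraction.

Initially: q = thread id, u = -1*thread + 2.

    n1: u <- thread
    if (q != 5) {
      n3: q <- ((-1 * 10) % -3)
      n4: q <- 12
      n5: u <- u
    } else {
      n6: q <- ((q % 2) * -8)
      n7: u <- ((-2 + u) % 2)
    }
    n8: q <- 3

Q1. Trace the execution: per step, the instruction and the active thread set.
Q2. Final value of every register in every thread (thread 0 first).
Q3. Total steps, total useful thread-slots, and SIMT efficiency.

step 0: u <- thread                  {0,1,2,3,4,5,6,7}
step 1: eval (q != 5)                {0,1,2,3,4,5,6,7}
step 2: q <- ((-1 * 10) % -3)        {0,1,2,3,4,6,7}
step 3: q <- 12                      {0,1,2,3,4,6,7}
step 4: u <- u                       {0,1,2,3,4,6,7}
step 5: q <- ((q % 2) * -8)          {5}
step 6: u <- ((-2 + u) % 2)          {5}
step 7: q <- 3                       {0,1,2,3,4,5,6,7}

Answer: 8 steps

q: 3,3,3,3,3,3,3,3
u: 0,1,2,3,4,1,6,7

steps = 8; useful = 47; efficiency = 47/64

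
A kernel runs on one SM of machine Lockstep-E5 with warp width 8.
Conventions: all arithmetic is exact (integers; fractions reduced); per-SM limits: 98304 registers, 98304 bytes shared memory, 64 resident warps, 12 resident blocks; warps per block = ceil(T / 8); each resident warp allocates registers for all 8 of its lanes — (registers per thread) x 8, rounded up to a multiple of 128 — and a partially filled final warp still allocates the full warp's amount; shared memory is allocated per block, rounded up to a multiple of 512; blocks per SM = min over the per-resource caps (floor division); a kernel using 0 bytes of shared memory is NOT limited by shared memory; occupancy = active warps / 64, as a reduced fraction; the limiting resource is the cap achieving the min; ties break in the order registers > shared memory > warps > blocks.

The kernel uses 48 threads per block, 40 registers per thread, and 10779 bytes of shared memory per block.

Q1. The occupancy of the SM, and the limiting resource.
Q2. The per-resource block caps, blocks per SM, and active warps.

Answer: occupancy 3/4, limited by shared memory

registers: 42 blocks
shared memory: 8 blocks
warps: 10 blocks
blocks: 12 blocks

Answer: 8 blocks, 48 active warps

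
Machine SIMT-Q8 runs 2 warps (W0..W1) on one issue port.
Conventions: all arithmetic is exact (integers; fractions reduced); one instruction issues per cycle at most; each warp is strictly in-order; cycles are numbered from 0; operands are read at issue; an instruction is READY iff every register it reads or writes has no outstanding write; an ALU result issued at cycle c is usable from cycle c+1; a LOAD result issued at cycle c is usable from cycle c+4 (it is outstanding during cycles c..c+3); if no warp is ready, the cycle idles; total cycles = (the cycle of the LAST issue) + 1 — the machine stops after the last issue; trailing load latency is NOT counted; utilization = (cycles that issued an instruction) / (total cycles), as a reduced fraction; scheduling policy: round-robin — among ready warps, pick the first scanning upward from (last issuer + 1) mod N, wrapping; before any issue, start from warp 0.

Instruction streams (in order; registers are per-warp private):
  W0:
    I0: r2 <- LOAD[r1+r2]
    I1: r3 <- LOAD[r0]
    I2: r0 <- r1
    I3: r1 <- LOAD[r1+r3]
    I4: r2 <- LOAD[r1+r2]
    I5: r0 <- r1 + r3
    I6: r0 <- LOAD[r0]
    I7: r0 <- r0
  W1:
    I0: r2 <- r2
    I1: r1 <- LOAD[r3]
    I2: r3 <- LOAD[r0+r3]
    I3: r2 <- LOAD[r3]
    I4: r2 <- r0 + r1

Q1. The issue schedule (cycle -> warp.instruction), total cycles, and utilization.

cycle 0: W0.I0
cycle 1: W1.I0
cycle 2: W0.I1
cycle 3: W1.I1
cycle 4: W0.I2
cycle 5: W1.I2
cycle 6: W0.I3
cycle 7: idle
cycle 8: idle
cycle 9: W1.I3
cycle 10: W0.I4
cycle 11: W0.I5
cycle 12: W0.I6
cycle 13: W1.I4
cycle 14: idle
cycle 15: idle
cycle 16: W0.I7

Answer: 17 cycles, utilization 13/17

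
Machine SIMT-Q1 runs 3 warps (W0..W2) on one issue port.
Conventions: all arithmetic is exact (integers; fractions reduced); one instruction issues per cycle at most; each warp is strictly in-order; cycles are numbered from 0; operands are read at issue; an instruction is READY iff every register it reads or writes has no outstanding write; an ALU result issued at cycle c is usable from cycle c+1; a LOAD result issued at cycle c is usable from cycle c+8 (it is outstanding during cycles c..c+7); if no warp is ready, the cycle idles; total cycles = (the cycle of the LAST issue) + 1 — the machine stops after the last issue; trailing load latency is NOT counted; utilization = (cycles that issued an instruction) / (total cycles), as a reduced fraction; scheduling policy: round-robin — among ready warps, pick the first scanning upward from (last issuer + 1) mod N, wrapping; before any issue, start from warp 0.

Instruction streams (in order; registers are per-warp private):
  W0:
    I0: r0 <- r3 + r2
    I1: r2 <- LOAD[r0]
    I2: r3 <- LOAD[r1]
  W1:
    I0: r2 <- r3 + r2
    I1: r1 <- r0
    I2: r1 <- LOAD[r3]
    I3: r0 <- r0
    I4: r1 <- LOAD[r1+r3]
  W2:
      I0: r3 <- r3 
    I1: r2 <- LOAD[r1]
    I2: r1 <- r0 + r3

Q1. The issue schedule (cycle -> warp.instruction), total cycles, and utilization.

cycle 0: W0.I0
cycle 1: W1.I0
cycle 2: W2.I0
cycle 3: W0.I1
cycle 4: W1.I1
cycle 5: W2.I1
cycle 6: W0.I2
cycle 7: W1.I2
cycle 8: W2.I2
cycle 9: W1.I3
cycle 10: idle
cycle 11: idle
cycle 12: idle
cycle 13: idle
cycle 14: idle
cycle 15: W1.I4

Answer: 16 cycles, utilization 11/16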